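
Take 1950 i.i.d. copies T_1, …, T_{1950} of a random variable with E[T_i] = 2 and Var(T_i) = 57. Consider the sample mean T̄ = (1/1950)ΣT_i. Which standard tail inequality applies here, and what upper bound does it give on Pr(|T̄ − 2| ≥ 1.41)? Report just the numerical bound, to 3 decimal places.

0.015

With mean and variance of each term known, Chebyshev's inequality bounds the deviation of the sum (or sample mean).
Var(T̄) = Var(T_i)/n = 57/1950 = 0.029231.
Chebyshev: Pr(|T̄ − 2| ≥ 1.41) ≤ Var(T̄)/(1.41)² = 57/(1950·1.41²) = 0.0147.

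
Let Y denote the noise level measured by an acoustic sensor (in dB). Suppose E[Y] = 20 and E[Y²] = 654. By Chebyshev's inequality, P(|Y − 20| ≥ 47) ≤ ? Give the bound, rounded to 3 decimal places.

Var(Y) = E[Y²] − (E[Y])² = 654 − 400 = 254.
Chebyshev's inequality: P(|Y − μ| ≥ t) ≤ Var(Y)/t² = 254/2209 = 0.1150.

0.115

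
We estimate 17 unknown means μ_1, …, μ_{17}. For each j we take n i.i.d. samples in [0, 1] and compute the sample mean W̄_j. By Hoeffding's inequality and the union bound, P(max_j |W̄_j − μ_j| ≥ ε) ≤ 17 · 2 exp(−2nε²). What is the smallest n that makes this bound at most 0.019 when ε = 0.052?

1385

Need 2·17·exp(−2nε²) ≤ 0.019, i.e. exp(−2nε²) ≤ 0.019/34.
So 2nε² ≥ ln(34/0.019) = 7.489677.
Hence n ≥ 7.489677/(2·0.052²) = 1384.925.
The smallest integer n is 1385.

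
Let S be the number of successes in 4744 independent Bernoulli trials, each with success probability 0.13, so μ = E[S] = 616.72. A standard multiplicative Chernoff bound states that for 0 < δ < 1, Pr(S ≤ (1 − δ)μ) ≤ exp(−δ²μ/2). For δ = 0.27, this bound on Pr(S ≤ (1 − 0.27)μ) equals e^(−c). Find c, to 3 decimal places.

22.479

c = δ²μ/2 = 0.27²·616.72/2 = 22.4794.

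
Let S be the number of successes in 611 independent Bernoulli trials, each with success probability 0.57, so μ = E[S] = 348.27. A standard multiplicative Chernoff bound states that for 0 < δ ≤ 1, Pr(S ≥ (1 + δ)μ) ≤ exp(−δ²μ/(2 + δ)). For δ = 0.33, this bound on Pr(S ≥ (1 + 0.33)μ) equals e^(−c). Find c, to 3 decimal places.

c = δ²μ/(2 + δ) = 0.33²·348.27/(2 + 0.33) = 16.2775.

16.278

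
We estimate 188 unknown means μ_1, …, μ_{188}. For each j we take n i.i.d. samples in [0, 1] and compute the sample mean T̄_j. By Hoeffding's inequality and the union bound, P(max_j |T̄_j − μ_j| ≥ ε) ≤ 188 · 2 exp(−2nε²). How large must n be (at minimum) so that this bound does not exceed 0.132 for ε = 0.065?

942

Need 2·188·exp(−2nε²) ≤ 0.132, i.e. exp(−2nε²) ≤ 0.132/376.
So 2nε² ≥ ln(376/0.132) = 7.954542.
Hence n ≥ 7.954542/(2·0.065²) = 941.366.
The smallest integer n is 942.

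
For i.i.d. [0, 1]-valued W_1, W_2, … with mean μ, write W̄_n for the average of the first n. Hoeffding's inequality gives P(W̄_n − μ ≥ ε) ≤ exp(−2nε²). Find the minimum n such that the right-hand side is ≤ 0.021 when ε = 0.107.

169

Require exp(−2nε²) ≤ 0.021, i.e. 2nε² ≥ ln(1/0.021) = 3.863233.
So n ≥ 3.863233 / (2·0.107²) = 168.715.
The smallest integer n is 169.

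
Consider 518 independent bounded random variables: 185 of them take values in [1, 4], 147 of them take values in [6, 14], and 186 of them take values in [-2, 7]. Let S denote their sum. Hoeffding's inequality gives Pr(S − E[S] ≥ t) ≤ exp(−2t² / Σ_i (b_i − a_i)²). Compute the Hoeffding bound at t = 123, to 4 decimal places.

Σ(b_i − a_i)² = 185·3² + 147·8² + 186·9² = 26139.
Exponent = 2·123² / 26139 = 1.15758.
Bound = exp(−1.15758) = 0.31425.

0.3142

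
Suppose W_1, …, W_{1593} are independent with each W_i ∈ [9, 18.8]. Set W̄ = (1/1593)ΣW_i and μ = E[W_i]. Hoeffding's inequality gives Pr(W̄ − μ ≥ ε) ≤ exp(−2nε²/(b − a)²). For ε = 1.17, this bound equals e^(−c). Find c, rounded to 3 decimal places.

c = 2nε²/(b − a)² = 2·1593·1.17² / 9.8² = 45.4114.

45.411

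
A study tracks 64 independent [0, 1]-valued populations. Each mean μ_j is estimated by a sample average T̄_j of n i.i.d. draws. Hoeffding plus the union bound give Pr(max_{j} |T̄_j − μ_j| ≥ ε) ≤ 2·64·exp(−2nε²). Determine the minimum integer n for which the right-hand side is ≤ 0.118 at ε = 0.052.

Need 2·64·exp(−2nε²) ≤ 0.118, i.e. exp(−2nε²) ≤ 0.118/128.
So 2nε² ≥ ln(128/0.118) = 6.989101.
Hence n ≥ 6.989101/(2·0.052²) = 1292.363.
The smallest integer n is 1293.

1293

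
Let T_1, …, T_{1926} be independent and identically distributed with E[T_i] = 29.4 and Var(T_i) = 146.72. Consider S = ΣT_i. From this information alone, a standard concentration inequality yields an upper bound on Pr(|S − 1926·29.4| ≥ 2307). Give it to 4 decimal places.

With mean and variance of each term known, Chebyshev's inequality bounds the deviation of the sum (or sample mean).
Var(S) = n·Var(T_i) = 1926·146.72 = 282582.72.
Chebyshev: Pr(|S − 1926·29.4| ≥ 2307) ≤ Var(S)/2307² = 282582.72/5322249 = 0.0531.

0.0531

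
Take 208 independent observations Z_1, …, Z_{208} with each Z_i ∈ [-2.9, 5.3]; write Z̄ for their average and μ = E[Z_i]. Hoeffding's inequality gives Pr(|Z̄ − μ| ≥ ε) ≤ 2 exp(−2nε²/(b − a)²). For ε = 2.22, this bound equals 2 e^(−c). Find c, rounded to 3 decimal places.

30.491

c = 2nε²/(b − a)² = 2·208·2.22² / 8.2² = 30.4910.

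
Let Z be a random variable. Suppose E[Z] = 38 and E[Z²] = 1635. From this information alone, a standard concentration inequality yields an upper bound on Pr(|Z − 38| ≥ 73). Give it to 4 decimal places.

The first two moments determine the variance, so Chebyshev's inequality is the sharpest standard bound available.
Var(Z) = E[Z²] − (E[Z])² = 1635 − 1444 = 191.
Chebyshev's inequality: Pr(|Z − μ| ≥ t) ≤ Var(Z)/t² = 191/5329 = 0.0358.

0.0358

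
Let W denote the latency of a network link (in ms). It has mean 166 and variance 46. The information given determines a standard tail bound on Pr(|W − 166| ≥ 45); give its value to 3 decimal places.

0.023

Mean and variance are known, so Chebyshev's inequality applies.
Chebyshev: Pr(|W − μ| ≥ t) ≤ Var(W)/t².
Bound = 46 / 2025 = 0.0227.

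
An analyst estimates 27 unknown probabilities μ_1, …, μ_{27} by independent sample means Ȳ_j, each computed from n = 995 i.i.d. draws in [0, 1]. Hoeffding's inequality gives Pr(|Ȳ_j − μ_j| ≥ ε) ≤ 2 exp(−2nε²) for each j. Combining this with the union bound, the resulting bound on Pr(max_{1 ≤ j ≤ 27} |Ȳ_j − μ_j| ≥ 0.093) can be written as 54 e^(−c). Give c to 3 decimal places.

17.212

Union bound over the 27 events: Pr(max_{1 ≤ j ≤ 27} |Ȳ_j − μ_j| ≥ 0.093) ≤ 27·2·exp(−2nε²) = 54 exp(−2·995·0.093²).
So c = 2·995·0.093² = 17.2115.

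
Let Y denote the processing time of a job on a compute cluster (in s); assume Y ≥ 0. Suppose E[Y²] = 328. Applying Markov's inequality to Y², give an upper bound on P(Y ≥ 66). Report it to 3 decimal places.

0.075

Since Y ≥ 0, the event {Y ≥ 66} is the same as {Y² ≥ 4356}.
Markov's inequality applied to Y² gives P(Y² ≥ 4356) ≤ E[Y²]/4356 = 328/4356 = 0.0753.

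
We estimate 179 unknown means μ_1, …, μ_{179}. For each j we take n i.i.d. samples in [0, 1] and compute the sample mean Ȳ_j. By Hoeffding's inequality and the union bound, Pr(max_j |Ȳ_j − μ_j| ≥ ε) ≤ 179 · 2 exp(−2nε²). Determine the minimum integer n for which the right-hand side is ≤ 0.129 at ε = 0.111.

322

Need 2·179·exp(−2nε²) ≤ 0.129, i.e. exp(−2nε²) ≤ 0.129/358.
So 2nε² ≥ ln(358/0.129) = 7.928476.
Hence n ≥ 7.928476/(2·0.111²) = 321.746.
The smallest integer n is 322.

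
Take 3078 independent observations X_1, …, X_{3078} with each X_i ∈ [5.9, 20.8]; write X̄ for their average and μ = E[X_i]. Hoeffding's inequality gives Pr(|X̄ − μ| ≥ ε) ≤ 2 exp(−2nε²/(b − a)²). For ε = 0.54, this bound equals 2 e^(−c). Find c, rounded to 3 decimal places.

8.086

c = 2nε²/(b − a)² = 2·3078·0.54² / 14.9² = 8.0856.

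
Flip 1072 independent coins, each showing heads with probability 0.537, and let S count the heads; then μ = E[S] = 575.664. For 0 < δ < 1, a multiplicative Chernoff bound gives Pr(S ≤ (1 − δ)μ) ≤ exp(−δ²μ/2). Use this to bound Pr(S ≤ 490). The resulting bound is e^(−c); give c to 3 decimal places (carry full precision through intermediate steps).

6.374

Write 490 = (1 − δ)μ, so δ = 1 − 490/575.664 = 0.148809…
Then the exponent is δ²μ/2 = (μ − 490)²/(2μ) = 6.373788.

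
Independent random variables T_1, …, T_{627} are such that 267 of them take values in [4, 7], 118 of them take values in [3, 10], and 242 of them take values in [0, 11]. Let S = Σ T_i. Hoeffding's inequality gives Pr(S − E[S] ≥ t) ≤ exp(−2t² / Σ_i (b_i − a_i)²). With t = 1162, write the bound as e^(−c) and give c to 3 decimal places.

72.076

Σ(b_i − a_i)² = 267·3² + 118·7² + 242·11² = 37467.
c = 2t² / 37467 = 2·1162² / 37467 = 72.0764.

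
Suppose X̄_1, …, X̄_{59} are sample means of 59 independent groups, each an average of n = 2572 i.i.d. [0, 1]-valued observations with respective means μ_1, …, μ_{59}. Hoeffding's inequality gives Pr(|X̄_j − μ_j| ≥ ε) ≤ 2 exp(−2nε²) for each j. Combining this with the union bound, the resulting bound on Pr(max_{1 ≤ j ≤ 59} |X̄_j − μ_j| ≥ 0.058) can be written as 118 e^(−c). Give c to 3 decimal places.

17.304

Union bound over the 59 events: Pr(max_{1 ≤ j ≤ 59} |X̄_j − μ_j| ≥ 0.058) ≤ 59·2·exp(−2nε²) = 118 exp(−2·2572·0.058²).
So c = 2·2572·0.058² = 17.3044.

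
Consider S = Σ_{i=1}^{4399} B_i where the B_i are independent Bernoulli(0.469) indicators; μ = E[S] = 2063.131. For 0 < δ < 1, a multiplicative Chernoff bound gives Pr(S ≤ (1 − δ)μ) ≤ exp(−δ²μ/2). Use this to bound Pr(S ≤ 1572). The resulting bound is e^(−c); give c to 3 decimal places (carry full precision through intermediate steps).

Write 1572 = (1 − δ)μ, so δ = 1 − 1572/2063.131 = 0.2380513…
Then the exponent is δ²μ/2 = (μ − 1572)²/(2μ) = 58.457185.

58.457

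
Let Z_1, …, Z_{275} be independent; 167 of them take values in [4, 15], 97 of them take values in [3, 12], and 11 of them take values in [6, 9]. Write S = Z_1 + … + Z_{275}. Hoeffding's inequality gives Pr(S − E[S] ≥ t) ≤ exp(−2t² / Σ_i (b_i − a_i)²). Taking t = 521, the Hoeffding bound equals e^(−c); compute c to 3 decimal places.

Σ(b_i − a_i)² = 167·11² + 97·9² + 11·3² = 28163.
c = 2t² / 28163 = 2·521² / 28163 = 19.2764.

19.276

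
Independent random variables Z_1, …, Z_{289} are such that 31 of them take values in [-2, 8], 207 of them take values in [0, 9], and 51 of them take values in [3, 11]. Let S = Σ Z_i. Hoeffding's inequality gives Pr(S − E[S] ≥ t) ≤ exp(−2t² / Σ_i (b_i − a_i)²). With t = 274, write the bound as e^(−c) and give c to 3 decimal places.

6.491

Σ(b_i − a_i)² = 31·10² + 207·9² + 51·8² = 23131.
c = 2t² / 23131 = 2·274² / 23131 = 6.4914.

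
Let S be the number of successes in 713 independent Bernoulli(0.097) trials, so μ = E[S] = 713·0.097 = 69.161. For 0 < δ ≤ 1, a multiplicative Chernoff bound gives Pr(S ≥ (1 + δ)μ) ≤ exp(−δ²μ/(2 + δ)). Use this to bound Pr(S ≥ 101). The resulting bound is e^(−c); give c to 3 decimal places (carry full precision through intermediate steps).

5.957

Write 101 = (1 + δ)μ, so δ = 101/69.161 − 1 = 0.4603606…
Then the exponent is δ²μ/(2 + δ) = (101 − μ)² / (μ·(2 + δ)) = 5.957428.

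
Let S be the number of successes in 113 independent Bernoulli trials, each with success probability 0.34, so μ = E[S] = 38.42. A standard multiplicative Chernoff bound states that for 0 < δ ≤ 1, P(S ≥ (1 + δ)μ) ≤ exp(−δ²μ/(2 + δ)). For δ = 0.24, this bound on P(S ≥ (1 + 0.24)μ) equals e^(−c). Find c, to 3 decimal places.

0.988

c = δ²μ/(2 + δ) = 0.24²·38.42/(2 + 0.24) = 0.9879.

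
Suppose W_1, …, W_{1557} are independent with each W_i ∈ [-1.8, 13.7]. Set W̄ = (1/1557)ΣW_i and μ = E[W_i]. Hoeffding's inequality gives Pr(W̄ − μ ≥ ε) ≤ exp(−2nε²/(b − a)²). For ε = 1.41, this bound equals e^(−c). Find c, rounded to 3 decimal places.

25.769

c = 2nε²/(b − a)² = 2·1557·1.41² / 15.5² = 25.7688.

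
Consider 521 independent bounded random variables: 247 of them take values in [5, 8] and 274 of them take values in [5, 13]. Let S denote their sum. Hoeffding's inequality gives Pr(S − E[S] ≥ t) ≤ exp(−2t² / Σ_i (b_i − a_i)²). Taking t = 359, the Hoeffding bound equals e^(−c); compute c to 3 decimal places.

13.045

Σ(b_i − a_i)² = 247·3² + 274·8² = 19759.
c = 2t² / 19759 = 2·359² / 19759 = 13.0453.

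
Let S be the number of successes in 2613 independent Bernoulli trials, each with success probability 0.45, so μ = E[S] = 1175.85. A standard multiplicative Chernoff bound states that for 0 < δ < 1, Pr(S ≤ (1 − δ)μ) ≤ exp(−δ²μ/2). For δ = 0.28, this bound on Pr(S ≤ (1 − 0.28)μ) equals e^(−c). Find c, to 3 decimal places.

46.093

c = δ²μ/2 = 0.28²·1175.85/2 = 46.0933.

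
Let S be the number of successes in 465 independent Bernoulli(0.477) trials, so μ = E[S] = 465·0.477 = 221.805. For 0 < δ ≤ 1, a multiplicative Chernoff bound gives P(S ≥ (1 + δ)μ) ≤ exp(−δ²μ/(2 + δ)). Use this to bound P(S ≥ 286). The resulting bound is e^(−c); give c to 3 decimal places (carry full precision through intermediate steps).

Write 286 = (1 + δ)μ, so δ = 286/221.805 − 1 = 0.2894209…
Then the exponent is δ²μ/(2 + δ) = (286 − μ)² / (μ·(2 + δ)) = 8.115316.

8.115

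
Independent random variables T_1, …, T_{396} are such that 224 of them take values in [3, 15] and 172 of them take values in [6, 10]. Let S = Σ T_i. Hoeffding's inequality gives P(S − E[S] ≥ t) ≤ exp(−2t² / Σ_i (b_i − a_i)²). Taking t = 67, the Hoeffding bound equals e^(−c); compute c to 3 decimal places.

0.256

Σ(b_i − a_i)² = 224·12² + 172·4² = 35008.
c = 2t² / 35008 = 2·67² / 35008 = 0.2565.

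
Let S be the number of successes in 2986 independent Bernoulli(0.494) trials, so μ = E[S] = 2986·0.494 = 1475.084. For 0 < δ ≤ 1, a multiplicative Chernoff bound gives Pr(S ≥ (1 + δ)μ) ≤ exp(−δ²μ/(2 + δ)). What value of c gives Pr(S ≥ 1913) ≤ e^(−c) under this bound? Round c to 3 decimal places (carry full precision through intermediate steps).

56.601

Write 1913 = (1 + δ)μ, so δ = 1913/1475.084 − 1 = 0.2968753…
Then the exponent is δ²μ/(2 + δ) = (1913 − μ)² / (μ·(2 + δ)) = 56.601437.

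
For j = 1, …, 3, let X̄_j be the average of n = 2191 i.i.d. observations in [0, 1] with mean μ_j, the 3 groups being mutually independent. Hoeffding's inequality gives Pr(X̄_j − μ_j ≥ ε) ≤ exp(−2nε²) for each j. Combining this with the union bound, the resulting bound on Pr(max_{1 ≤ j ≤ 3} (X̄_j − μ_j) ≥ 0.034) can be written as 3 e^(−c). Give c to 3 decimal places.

Union bound over the 3 events: Pr(max_{1 ≤ j ≤ 3} (X̄_j − μ_j) ≥ 0.034) ≤ 3·exp(−2nε²) = 3 exp(−2·2191·0.034²).
So c = 2·2191·0.034² = 5.0656.

5.066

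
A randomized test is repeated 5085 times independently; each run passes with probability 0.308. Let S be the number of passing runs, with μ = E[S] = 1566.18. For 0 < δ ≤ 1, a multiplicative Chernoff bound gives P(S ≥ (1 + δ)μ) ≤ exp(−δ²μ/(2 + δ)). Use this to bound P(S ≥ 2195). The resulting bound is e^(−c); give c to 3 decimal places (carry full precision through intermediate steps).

105.130

Write 2195 = (1 + δ)μ, so δ = 2195/1566.18 − 1 = 0.4014992…
Then the exponent is δ²μ/(2 + δ) = (2195 − μ)² / (μ·(2 + δ)) = 105.130462.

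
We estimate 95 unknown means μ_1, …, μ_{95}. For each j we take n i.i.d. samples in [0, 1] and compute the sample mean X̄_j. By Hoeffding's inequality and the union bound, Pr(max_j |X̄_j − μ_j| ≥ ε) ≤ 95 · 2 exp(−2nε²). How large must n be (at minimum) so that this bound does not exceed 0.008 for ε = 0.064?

Need 2·95·exp(−2nε²) ≤ 0.008, i.e. exp(−2nε²) ≤ 0.008/190.
So 2nε² ≥ ln(190/0.008) = 10.075338.
Hence n ≥ 10.075338/(2·0.064²) = 1229.900.
The smallest integer n is 1230.

1230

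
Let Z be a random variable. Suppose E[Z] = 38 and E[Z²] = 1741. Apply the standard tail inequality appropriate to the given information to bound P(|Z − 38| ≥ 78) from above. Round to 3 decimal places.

0.049

The first two moments determine the variance, so Chebyshev's inequality is the sharpest standard bound available.
Var(Z) = E[Z²] − (E[Z])² = 1741 − 1444 = 297.
Chebyshev's inequality: P(|Z − μ| ≥ t) ≤ Var(Z)/t² = 297/6084 = 0.0488.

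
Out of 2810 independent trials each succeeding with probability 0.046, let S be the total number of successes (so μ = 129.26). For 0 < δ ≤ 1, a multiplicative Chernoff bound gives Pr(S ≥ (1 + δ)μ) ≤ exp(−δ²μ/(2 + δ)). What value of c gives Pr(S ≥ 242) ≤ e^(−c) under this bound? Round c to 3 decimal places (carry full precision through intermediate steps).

34.236

Write 242 = (1 + δ)μ, so δ = 242/129.26 − 1 = 0.8721956…
Then the exponent is δ²μ/(2 + δ) = (242 − μ)² / (μ·(2 + δ)) = 34.235597.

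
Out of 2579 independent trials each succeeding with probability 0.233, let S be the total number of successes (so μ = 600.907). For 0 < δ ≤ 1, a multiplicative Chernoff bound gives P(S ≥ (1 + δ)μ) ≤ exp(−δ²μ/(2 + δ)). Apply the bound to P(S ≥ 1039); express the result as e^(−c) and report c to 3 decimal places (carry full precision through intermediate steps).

117.034

Write 1039 = (1 + δ)μ, so δ = 1039/600.907 − 1 = 0.7290529…
Then the exponent is δ²μ/(2 + δ) = (1039 − μ)² / (μ·(2 + δ)) = 117.034366.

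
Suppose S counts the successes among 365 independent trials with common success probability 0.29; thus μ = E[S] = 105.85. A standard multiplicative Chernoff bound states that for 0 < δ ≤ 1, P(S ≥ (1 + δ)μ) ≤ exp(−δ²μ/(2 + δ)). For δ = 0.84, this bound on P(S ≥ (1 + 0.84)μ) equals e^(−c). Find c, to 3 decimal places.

26.299

c = δ²μ/(2 + δ) = 0.84²·105.85/(2 + 0.84) = 26.2985.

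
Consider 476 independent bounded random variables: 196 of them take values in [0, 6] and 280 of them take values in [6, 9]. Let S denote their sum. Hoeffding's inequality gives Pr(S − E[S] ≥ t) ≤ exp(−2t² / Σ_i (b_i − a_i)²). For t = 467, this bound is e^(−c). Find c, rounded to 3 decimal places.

45.549

Σ(b_i − a_i)² = 196·6² + 280·3² = 9576.
c = 2t² / 9576 = 2·467² / 9576 = 45.5491.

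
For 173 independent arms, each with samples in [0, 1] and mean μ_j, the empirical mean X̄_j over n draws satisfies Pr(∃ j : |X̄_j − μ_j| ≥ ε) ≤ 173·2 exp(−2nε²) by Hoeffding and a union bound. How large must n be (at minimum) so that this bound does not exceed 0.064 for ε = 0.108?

369

Need 2·173·exp(−2nε²) ≤ 0.064, i.e. exp(−2nε²) ≤ 0.064/346.
So 2nε² ≥ ln(346/0.064) = 8.595311.
Hence n ≥ 8.595311/(2·0.108²) = 368.455.
The smallest integer n is 369.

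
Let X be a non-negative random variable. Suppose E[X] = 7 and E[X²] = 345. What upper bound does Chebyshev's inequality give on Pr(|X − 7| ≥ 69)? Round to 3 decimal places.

0.062

Var(X) = E[X²] − (E[X])² = 345 − 49 = 296.
Chebyshev's inequality: Pr(|X − μ| ≥ t) ≤ Var(X)/t² = 296/4761 = 0.0622.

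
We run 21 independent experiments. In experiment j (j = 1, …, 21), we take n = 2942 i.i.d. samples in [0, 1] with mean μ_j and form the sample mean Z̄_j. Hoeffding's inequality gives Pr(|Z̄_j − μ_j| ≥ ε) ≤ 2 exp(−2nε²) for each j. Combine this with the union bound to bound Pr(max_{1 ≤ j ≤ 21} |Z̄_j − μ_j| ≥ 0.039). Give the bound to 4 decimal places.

Per-experiment Hoeffding bound: 2·exp(−2·2942·0.039²) = 2·exp(−8.94956) = 0.00025959.
Union bound over 21 events: 21·0.00025959 = 0.00545.

0.0055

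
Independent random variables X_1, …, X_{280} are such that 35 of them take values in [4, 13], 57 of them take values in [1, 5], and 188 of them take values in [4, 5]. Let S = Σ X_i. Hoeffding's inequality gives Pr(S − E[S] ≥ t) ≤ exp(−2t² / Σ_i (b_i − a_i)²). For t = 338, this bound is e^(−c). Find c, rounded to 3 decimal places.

Σ(b_i − a_i)² = 35·9² + 57·4² + 188·1² = 3935.
c = 2t² / 3935 = 2·338² / 3935 = 58.0656.

58.066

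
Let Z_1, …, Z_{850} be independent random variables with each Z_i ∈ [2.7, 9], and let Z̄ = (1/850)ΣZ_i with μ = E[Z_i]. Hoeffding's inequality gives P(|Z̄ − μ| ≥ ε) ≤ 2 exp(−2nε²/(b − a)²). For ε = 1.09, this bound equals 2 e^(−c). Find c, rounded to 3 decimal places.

c = 2nε²/(b − a)² = 2·850·1.09² / 6.3² = 50.8886.

50.889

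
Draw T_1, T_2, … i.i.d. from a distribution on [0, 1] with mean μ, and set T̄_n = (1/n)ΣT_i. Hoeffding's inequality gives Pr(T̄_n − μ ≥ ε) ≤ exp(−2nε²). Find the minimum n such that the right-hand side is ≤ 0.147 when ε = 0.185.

Require exp(−2nε²) ≤ 0.147, i.e. 2nε² ≥ ln(1/0.147) = 1.917323.
So n ≥ 1.917323 / (2·0.185²) = 28.011.
The smallest integer n is 29.

29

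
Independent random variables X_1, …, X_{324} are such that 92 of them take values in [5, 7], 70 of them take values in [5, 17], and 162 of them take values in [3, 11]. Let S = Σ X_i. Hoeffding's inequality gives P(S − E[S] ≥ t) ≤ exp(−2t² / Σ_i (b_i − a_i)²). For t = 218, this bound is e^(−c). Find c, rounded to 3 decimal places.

Σ(b_i − a_i)² = 92·2² + 70·12² + 162·8² = 20816.
c = 2t² / 20816 = 2·218² / 20816 = 4.5661.

4.566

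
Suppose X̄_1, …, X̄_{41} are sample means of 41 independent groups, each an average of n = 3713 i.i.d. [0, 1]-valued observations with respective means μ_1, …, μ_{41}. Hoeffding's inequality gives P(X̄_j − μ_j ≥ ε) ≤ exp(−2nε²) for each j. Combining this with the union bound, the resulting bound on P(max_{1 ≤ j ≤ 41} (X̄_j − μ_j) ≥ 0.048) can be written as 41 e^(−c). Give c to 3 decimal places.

Union bound over the 41 events: P(max_{1 ≤ j ≤ 41} (X̄_j − μ_j) ≥ 0.048) ≤ 41·exp(−2nε²) = 41 exp(−2·3713·0.048²).
So c = 2·3713·0.048² = 17.1095.

17.110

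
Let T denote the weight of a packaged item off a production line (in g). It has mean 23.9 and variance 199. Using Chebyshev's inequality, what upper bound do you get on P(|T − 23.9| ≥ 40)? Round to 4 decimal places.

0.1244

Chebyshev: P(|T − μ| ≥ t) ≤ Var(T)/t².
Bound = 199 / 1600 = 0.1244.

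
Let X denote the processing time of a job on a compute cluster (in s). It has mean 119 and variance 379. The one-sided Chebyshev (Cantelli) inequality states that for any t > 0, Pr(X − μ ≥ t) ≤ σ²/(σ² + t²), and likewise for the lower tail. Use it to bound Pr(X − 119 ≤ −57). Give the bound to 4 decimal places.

Here σ² = 379 and t = 57, so σ² + t² = 3628.
Cantelli's bound: 379/3628 = 0.1045.

0.1045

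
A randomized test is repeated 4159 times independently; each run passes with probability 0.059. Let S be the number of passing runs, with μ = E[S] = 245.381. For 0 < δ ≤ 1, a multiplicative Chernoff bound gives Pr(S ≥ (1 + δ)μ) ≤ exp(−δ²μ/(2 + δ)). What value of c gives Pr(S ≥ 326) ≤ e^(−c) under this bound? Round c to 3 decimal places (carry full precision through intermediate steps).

Write 326 = (1 + δ)μ, so δ = 326/245.381 − 1 = 0.3285462…
Then the exponent is δ²μ/(2 + δ) = (326 − μ)² / (μ·(2 + δ)) = 11.374937.

11.375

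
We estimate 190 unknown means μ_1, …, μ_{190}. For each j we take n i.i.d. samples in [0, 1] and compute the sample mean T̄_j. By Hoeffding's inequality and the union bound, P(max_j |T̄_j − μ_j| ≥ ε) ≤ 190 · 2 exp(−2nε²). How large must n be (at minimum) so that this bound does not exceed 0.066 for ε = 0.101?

425

Need 2·190·exp(−2nε²) ≤ 0.066, i.e. exp(−2nε²) ≤ 0.066/380.
So 2nε² ≥ ln(380/0.066) = 8.658272.
Hence n ≥ 8.658272/(2·0.101²) = 424.383.
The smallest integer n is 425.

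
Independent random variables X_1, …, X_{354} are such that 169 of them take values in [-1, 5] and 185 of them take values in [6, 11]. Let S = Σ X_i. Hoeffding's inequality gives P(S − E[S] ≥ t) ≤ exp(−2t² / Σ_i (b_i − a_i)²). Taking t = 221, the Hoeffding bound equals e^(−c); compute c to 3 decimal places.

Σ(b_i − a_i)² = 169·6² + 185·5² = 10709.
c = 2t² / 10709 = 2·221² / 10709 = 9.1215.

9.121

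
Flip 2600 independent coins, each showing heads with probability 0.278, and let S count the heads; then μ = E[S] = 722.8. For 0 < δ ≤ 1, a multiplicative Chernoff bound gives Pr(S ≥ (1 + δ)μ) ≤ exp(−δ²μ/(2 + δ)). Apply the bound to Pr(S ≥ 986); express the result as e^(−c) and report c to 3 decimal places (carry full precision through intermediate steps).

40.540

Write 986 = (1 + δ)μ, so δ = 986/722.8 − 1 = 0.3641395…
Then the exponent is δ²μ/(2 + δ) = (986 − μ)² / (μ·(2 + δ)) = 40.539700.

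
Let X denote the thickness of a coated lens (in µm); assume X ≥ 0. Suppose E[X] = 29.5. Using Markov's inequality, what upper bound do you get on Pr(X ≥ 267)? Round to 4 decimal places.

0.1105

Markov's inequality: for a non-negative random variable, Pr(X ≥ a) ≤ E[X]/a.
Here E[X] = 29.5 and a = 267, so the bound is 29.5/267 = 0.1105.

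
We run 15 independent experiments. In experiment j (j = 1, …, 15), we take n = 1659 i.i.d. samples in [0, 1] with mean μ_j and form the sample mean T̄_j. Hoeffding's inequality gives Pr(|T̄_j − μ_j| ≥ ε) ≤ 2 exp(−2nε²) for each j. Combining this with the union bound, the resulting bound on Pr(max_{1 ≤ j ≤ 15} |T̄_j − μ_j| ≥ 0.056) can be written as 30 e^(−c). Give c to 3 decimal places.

Union bound over the 15 events: Pr(max_{1 ≤ j ≤ 15} |T̄_j − μ_j| ≥ 0.056) ≤ 15·2·exp(−2nε²) = 30 exp(−2·1659·0.056²).
So c = 2·1659·0.056² = 10.4052.

10.405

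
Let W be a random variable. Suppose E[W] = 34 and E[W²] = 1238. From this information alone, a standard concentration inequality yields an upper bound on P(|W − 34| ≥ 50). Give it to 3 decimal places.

0.033

The first two moments determine the variance, so Chebyshev's inequality is the sharpest standard bound available.
Var(W) = E[W²] − (E[W])² = 1238 − 1156 = 82.
Chebyshev's inequality: P(|W − μ| ≥ t) ≤ Var(W)/t² = 82/2500 = 0.0328.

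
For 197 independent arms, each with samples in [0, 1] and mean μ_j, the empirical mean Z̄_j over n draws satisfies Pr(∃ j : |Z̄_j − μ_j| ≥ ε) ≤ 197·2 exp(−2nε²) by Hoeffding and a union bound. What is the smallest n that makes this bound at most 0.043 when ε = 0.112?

364

Need 2·197·exp(−2nε²) ≤ 0.043, i.e. exp(−2nε²) ≤ 0.043/394.
So 2nε² ≥ ln(394/0.043) = 9.122906.
Hence n ≥ 9.122906/(2·0.112²) = 363.636.
The smallest integer n is 364.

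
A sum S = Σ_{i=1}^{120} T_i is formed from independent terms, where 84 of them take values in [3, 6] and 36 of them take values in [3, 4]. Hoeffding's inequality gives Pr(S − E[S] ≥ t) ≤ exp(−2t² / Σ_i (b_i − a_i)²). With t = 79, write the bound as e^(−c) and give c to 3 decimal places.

15.760

Σ(b_i − a_i)² = 84·3² + 36·1² = 792.
c = 2t² / 792 = 2·79² / 792 = 15.7601.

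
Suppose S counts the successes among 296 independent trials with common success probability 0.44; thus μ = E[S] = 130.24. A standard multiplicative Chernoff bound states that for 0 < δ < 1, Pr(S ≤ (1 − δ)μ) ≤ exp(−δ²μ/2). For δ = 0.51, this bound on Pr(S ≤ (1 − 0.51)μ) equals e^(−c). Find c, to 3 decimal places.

16.938

c = δ²μ/2 = 0.51²·130.24/2 = 16.9377.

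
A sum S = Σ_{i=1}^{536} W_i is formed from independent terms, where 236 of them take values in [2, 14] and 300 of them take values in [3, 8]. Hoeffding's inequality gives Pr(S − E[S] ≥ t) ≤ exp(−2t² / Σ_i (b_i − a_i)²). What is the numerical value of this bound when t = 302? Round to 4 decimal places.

0.0123

Σ(b_i − a_i)² = 236·12² + 300·5² = 41484.
Exponent = 2·302² / 41484 = 4.39707.
Bound = exp(−4.39707) = 0.01231.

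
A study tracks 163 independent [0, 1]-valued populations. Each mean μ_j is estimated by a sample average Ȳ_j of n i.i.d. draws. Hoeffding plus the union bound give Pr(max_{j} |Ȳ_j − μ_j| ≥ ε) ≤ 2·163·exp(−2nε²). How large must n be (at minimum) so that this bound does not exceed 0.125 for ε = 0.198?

101

Need 2·163·exp(−2nε²) ≤ 0.125, i.e. exp(−2nε²) ≤ 0.125/326.
So 2nε² ≥ ln(326/0.125) = 7.866339.
Hence n ≥ 7.866339/(2·0.198²) = 100.326.
The smallest integer n is 101.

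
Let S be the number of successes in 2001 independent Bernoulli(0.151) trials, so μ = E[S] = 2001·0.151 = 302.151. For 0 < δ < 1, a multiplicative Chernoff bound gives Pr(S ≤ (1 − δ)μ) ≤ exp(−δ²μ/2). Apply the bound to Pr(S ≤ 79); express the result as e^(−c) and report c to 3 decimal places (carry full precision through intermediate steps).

Write 79 = (1 − δ)μ, so δ = 1 − 79/302.151 = 0.7385413…
Then the exponent is δ²μ/2 = (μ − 79)²/(2μ) = 82.403118.

82.403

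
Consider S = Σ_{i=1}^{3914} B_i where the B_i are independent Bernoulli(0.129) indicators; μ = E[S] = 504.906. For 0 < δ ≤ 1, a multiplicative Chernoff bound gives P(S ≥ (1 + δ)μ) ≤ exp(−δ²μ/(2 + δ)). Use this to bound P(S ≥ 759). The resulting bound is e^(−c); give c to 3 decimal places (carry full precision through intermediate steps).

Write 759 = (1 + δ)μ, so δ = 759/504.906 − 1 = 0.5032501…
Then the exponent is δ²μ/(2 + δ) = (759 − μ)² / (μ·(2 + δ)) = 51.082724.

51.083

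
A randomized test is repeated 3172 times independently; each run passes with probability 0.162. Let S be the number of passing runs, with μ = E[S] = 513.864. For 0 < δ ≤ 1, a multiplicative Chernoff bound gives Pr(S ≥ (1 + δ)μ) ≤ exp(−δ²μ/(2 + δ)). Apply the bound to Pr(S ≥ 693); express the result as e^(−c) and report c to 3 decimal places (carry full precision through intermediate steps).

Write 693 = (1 + δ)μ, so δ = 693/513.864 − 1 = 0.3486059…
Then the exponent is δ²μ/(2 + δ) = (693 − μ)² / (μ·(2 + δ)) = 26.589331.

26.589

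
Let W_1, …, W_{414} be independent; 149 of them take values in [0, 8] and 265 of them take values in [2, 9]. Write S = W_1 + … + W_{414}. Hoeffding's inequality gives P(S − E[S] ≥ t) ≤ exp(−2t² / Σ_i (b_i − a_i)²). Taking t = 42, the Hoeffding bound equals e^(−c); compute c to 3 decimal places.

Σ(b_i − a_i)² = 149·8² + 265·7² = 22521.
c = 2t² / 22521 = 2·42² / 22521 = 0.1567.

0.157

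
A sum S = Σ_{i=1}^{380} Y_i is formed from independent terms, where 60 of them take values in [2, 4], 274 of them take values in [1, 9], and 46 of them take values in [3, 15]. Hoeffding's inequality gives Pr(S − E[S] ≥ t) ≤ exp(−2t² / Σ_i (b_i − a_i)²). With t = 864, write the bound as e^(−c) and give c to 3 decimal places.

Σ(b_i − a_i)² = 60·2² + 274·8² + 46·12² = 24400.
c = 2t² / 24400 = 2·864² / 24400 = 61.1882.

61.188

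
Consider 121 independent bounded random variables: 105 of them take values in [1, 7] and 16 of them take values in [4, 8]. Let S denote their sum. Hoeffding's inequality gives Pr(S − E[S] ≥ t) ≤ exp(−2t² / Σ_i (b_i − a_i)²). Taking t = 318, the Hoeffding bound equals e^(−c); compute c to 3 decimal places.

50.111

Σ(b_i − a_i)² = 105·6² + 16·4² = 4036.
c = 2t² / 4036 = 2·318² / 4036 = 50.1110.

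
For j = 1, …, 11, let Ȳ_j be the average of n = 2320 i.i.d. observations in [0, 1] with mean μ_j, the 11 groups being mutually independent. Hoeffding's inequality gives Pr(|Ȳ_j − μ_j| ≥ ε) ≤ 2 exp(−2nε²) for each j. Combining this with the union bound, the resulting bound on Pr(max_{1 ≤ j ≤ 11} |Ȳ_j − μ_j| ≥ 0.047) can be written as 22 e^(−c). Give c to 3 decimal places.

10.250

Union bound over the 11 events: Pr(max_{1 ≤ j ≤ 11} |Ȳ_j − μ_j| ≥ 0.047) ≤ 11·2·exp(−2nε²) = 22 exp(−2·2320·0.047²).
So c = 2·2320·0.047² = 10.2498.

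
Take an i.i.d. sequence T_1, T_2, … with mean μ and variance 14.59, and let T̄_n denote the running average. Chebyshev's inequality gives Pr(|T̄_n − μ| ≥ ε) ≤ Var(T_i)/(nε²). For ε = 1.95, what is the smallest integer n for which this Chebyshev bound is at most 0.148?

26

Require 14.59/(n·1.95²) ≤ 0.148, i.e. n ≥ 14.59/(0.148·1.95²) = 25.925.
The smallest integer n is 26.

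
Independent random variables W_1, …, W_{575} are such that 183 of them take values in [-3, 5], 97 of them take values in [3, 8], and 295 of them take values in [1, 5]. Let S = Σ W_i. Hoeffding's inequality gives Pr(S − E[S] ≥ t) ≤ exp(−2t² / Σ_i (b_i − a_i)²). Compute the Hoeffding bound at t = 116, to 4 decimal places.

0.2400

Σ(b_i − a_i)² = 183·8² + 97·5² + 295·4² = 18857.
Exponent = 2·116² / 18857 = 1.42716.
Bound = exp(−1.42716) = 0.23999.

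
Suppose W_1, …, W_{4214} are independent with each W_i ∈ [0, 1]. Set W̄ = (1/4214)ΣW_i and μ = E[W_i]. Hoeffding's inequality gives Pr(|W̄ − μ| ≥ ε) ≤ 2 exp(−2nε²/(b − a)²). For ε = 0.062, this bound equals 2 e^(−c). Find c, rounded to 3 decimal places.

c = 2nε²/(b − a)² = 2·4214·0.062² / 1² = 32.3972.

32.397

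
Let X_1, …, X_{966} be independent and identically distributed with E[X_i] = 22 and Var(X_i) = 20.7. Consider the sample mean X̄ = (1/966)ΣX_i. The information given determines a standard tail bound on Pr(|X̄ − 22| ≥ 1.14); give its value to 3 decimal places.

0.016

With mean and variance of each term known, Chebyshev's inequality bounds the deviation of the sum (or sample mean).
Var(X̄) = Var(X_i)/n = 20.7/966 = 0.021429.
Chebyshev: Pr(|X̄ − 22| ≥ 1.14) ≤ Var(X̄)/(1.14)² = 20.7/(966·1.14²) = 0.0165.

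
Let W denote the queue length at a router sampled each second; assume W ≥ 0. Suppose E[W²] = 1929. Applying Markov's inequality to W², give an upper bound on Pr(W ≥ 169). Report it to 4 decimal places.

Since W ≥ 0, the event {W ≥ 169} is the same as {W² ≥ 28561}.
Markov's inequality applied to W² gives Pr(W² ≥ 28561) ≤ E[W²]/28561 = 1929/28561 = 0.0675.

0.0675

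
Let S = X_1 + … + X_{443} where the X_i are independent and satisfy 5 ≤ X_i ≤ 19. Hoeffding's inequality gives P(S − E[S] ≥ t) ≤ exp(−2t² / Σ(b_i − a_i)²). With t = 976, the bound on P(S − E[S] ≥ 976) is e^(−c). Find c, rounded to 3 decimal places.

Σ(b_i − a_i)² = 443·(14)² = 86828.
c = 2t²/86828 = 2·976²/86828 = 21.9417.

21.942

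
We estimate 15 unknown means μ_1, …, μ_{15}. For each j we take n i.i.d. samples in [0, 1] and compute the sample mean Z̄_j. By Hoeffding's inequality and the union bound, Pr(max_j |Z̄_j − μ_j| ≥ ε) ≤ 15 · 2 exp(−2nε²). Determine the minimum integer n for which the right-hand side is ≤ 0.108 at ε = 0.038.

1949

Need 2·15·exp(−2nε²) ≤ 0.108, i.e. exp(−2nε²) ≤ 0.108/30.
So 2nε² ≥ ln(30/0.108) = 5.626821.
Hence n ≥ 5.626821/(2·0.038²) = 1948.345.
The smallest integer n is 1949.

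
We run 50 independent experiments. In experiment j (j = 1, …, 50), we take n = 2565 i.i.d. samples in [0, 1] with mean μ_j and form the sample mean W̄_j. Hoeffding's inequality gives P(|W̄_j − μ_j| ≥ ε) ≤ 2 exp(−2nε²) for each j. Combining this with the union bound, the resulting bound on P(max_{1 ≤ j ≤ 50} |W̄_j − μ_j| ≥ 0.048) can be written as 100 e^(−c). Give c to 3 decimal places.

Union bound over the 50 events: P(max_{1 ≤ j ≤ 50} |W̄_j − μ_j| ≥ 0.048) ≤ 50·2·exp(−2nε²) = 100 exp(−2·2565·0.048²).
So c = 2·2565·0.048² = 11.8195.

11.820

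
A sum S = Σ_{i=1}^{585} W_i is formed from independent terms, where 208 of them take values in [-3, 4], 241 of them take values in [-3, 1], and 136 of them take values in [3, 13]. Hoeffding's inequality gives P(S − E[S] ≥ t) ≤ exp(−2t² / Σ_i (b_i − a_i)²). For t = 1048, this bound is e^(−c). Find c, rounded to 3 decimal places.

Σ(b_i − a_i)² = 208·7² + 241·4² + 136·10² = 27648.
c = 2t² / 27648 = 2·1048² / 27648 = 79.4491.

79.449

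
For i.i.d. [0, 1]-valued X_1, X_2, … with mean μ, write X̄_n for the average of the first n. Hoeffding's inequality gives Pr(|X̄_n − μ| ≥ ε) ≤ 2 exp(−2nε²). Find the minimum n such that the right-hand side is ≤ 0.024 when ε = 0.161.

Require 2·exp(−2nε²) ≤ 0.024, i.e. 2nε² ≥ ln(2/0.024) = 4.422849.
So n ≥ 4.422849 / (2·0.161²) = 85.314.
The smallest integer n is 86.

86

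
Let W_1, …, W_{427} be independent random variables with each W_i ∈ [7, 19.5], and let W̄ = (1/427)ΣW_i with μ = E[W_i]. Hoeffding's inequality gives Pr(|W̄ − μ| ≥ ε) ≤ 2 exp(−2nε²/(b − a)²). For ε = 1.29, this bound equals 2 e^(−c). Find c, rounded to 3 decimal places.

9.095

c = 2nε²/(b − a)² = 2·427·1.29² / 12.5² = 9.0953.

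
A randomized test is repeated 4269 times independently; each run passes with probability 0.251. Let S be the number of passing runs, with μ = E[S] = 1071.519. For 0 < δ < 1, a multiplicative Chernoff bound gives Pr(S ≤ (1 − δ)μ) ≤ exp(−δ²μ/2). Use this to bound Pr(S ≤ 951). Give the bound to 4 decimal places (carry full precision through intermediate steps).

0.0011

Write 951 = (1 − δ)μ, so δ = 1 − 951/1071.519 = 0.1124749…
Then the exponent is δ²μ/2 = (μ − 951)²/(2μ) = 6.777682.
Bound = exp(−6.777682) = 0.00114.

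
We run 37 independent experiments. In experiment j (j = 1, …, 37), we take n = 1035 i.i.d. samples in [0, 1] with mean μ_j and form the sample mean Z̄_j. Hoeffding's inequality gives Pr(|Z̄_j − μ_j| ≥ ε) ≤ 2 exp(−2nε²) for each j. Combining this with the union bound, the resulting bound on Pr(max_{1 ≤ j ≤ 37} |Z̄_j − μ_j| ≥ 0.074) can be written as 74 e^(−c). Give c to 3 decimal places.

Union bound over the 37 events: Pr(max_{1 ≤ j ≤ 37} |Z̄_j − μ_j| ≥ 0.074) ≤ 37·2·exp(−2nε²) = 74 exp(−2·1035·0.074²).
So c = 2·1035·0.074² = 11.3353.

11.335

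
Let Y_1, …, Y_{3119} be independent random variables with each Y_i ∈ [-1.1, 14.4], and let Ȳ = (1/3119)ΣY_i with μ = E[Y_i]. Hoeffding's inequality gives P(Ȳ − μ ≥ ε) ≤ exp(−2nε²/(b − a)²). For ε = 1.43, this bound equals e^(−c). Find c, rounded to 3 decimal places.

c = 2nε²/(b − a)² = 2·3119·1.43² / 15.5² = 53.0951.

53.095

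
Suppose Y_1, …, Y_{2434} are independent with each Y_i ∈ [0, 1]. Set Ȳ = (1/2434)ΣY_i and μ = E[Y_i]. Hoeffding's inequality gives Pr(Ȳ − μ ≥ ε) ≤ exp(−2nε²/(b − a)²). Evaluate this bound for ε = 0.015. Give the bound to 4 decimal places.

Exponent: 2nε²/(b − a)² = 2·2434·0.015² / 1² = 1.09530.
Bound = exp(−1.09530) = 0.33444.

0.3344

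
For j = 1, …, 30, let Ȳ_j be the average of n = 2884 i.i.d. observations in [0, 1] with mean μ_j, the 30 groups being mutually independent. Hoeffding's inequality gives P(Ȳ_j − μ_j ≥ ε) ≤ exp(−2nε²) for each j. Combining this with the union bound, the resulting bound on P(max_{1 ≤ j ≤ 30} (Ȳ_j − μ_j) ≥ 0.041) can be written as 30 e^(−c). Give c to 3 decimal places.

9.696

Union bound over the 30 events: P(max_{1 ≤ j ≤ 30} (Ȳ_j − μ_j) ≥ 0.041) ≤ 30·exp(−2nε²) = 30 exp(−2·2884·0.041²).
So c = 2·2884·0.041² = 9.6960.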